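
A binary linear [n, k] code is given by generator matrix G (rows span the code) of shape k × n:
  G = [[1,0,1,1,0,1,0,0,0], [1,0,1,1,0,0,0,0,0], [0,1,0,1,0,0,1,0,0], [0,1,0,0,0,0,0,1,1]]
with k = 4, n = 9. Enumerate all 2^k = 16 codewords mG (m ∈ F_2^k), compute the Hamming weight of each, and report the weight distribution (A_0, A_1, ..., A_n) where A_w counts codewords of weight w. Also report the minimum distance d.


Weight distribution: A_0 = 1, A_1 = 1, A_3 = 3, A_4 = 5, A_5 = 3, A_6 = 2, A_7 = 1. Minimum distance d = 1.

Enumerate all 2^4 = 16 messages m ∈ F_2^4.
For each, compute codeword c = mG in F_2^9, then tally its weight.
  m = 0000 → c = 000000000, weight = 0.
  m = 1000 → c = 101101000, weight = 4.
  m = 0100 → c = 101100000, weight = 3.
  m = 1100 → c = 000001000, weight = 1.
  m = 0010 → c = 010100100, weight = 3.
  m = 1010 → c = 111001100, weight = 5.
  m = 0110 → c = 111000100, weight = 4.
  m = 1110 → c = 010101100, weight = 4.
  m = 0001 → c = 010000011, weight = 3.
  m = 1001 → c = 111101011, weight = 7.
  m = 0101 → c = 111100011, weight = 6.
  m = 1101 → c = 010001011, weight = 4.
  m = 0011 → c = 000100111, weight = 4.
  m = 1011 → c = 101001111, weight = 6.
  m = 0111 → c = 101000111, weight = 5.
  m = 1111 → c = 000101111, weight = 5.
Tally weights:
  weight 0: 1 codewords.
  weight 1: 1 codewords.
  weight 3: 3 codewords.
  weight 4: 5 codewords.
  weight 5: 3 codewords.
  weight 6: 2 codewords.
  weight 7: 1 codewords.
Minimum distance d = smallest w > 0 with A_w > 0 = 1.
Sanity: Σ A_w = 16 = 2^4 = 16 ✓.


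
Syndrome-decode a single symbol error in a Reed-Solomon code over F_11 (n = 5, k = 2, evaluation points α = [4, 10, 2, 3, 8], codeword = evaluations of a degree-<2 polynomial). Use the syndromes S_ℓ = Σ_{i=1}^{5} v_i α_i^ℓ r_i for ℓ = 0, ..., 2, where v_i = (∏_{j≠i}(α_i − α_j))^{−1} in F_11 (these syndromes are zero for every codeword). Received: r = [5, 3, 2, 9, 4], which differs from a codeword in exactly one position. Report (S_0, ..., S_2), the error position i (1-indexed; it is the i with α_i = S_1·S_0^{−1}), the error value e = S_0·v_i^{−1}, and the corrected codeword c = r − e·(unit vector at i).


S = (2, 5, 7), error at position 5, error magnitude e = 4, c = [5, 3, 2, 9, 0].

Step 1: column multipliers v_i = (∏_{j≠i}(α_i − α_j))^{−1} mod 11.
  i = 1 (α = 4): (4−10)(4−2)(4−3)(4−8) = (−6)·2·1·(−4) = 48 ≡ 4, so v_1 = 4^{−1} = 3 (mod 11).
  i = 2 (α = 10): (10−4)(10−2)(10−3)(10−8) = 6·8·7·2 = 672 ≡ 1, so v_2 = 1^{−1} = 1 (mod 11).
  i = 3 (α = 2): (2−4)(2−10)(2−3)(2−8) = (−2)·(−8)·(−1)·(−6) = 96 ≡ 8, so v_3 = 8^{−1} = 7 (mod 11).
  i = 4 (α = 3): (3−4)(3−10)(3−2)(3−8) = (−1)·(−7)·1·(−5) = −35 ≡ 9, so v_4 = 9^{−1} = 5 (mod 11).
  i = 5 (α = 8): (8−4)(8−10)(8−2)(8−3) = 4·(−2)·6·5 = −240 ≡ 2, so v_5 = 2^{−1} = 6 (mod 11).
  v = [3, 1, 7, 5, 6].
Step 2: syndromes of r = [5, 3, 2, 9, 4] (all sums mod 11).
  S_0 = Σ v_i r_i = 3·5 + 1·3 + 7·2 + 5·9 + 6·4 = 101 ≡ 2.
  S_1 = Σ v_i α_i r_i = 3·4·5 + 1·10·3 + 7·2·2 + 5·3·9 + 6·8·4 = 445 ≡ 5.
  α_i^2 mod 11 = [5, 1, 4, 9, 9].
  S_2 = Σ v_i α_i^2 r_i = 3·5·5 + 1·1·3 + 7·4·2 + 5·9·9 + 6·9·4 = 755 ≡ 7.
  S = (2, 5, 7) ≠ 0, so r is not a codeword (an error is present).
Step 3: locate the error. For a single error e at position i, S_ℓ = v_i·e·α_i^ℓ, so α_err = S_1/S_0.
  S_0^{−1} = 2^{−1} = 6 (mod 11), so α_err = 5·6 = 30 ≡ 8 = α_5. Error position i = 5.
  Consistency check: S_2/S_1 = 7·9 = 63 ≡ 8 = α_err ✓ (single-error assumption holds).
Step 4: error magnitude e = S_0/v_5 = S_0·∏_{j≠5}(α_5 − α_j) = 2·2 = 4 ≡ 4 (mod 11).
Step 5: correct position 5: c_5 = r_5 − e = 4 − 4 ≡ 0 (mod 11). Hence c = [5, 3, 2, 9, 0].
  Check: interpolating c through the α_i gives m(x) = 10 + 7·x (degree < 2) with m(α_i) = c_i for every i, so c is indeed a codeword.


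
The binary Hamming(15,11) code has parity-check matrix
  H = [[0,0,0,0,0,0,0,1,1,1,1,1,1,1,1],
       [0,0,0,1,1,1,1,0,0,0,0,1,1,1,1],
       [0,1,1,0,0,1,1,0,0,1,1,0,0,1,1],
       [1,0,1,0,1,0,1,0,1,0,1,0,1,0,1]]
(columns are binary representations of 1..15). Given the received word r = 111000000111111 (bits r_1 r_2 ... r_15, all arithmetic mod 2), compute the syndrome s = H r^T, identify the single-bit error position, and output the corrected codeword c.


s = (0, 0, 0, 1)^T, error position = 1, corrected codeword c = 011000000111111

Compute s = H r^T mod 2 one row at a time:
  s_1 = 0 + 0 + 1 + 1 + 1 + 1 + 1 + 1 = 6 ≡ 0 (mod 2).
  s_2 = 0 + 0 + 0 + 0 + 1 + 1 + 1 + 1 = 4 ≡ 0 (mod 2).
  s_3 = 1 + 1 + 0 + 0 + 1 + 1 + 1 + 1 = 6 ≡ 0 (mod 2).
  s_4 = 1 + 1 + 0 + 0 + 0 + 1 + 1 + 1 = 5 ≡ 1 (mod 2).
s = (0, 0, 0, 1)^T — this equals column 1 of H (binary 0001), so error is at position 1.
Correct: flip bit 1 of r = 111000000111111 to get c = 011000000111111.


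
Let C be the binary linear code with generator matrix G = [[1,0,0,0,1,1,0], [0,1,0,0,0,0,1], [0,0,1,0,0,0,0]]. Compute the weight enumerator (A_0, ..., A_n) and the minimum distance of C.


Weight distribution: A_0 = 1, A_1 = 1, A_2 = 1, A_3 = 2, A_4 = 1, A_5 = 1, A_6 = 1. Minimum distance d = 1.

Enumerate all 2^3 = 8 messages m ∈ F_2^3.
For each, compute codeword c = mG in F_2^7, then tally its weight.
  m = 000 → c = 0000000, weight = 0.
  m = 100 → c = 1000110, weight = 3.
  m = 010 → c = 0100001, weight = 2.
  m = 110 → c = 1100111, weight = 5.
  m = 001 → c = 0010000, weight = 1.
  m = 101 → c = 1010110, weight = 4.
  m = 011 → c = 0110001, weight = 3.
  m = 111 → c = 1110111, weight = 6.
Tally weights:
  weight 0: 1 codewords.
  weight 1: 1 codewords.
  weight 2: 1 codewords.
  weight 3: 2 codewords.
  weight 4: 1 codewords.
  weight 5: 1 codewords.
  weight 6: 1 codewords.
Minimum distance d = smallest w > 0 with A_w > 0 = 1.
Sanity: Σ A_w = 8 = 2^3 = 8 ✓.


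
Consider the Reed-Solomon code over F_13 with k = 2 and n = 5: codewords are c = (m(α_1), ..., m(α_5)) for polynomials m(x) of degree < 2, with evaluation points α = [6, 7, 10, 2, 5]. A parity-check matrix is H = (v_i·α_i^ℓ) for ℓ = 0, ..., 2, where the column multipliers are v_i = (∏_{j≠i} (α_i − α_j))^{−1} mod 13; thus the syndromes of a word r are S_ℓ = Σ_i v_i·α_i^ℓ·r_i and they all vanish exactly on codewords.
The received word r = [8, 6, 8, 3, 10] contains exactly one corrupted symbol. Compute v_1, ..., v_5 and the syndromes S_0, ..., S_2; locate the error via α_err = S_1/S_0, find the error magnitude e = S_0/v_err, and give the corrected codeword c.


S = (5, 11, 6), error at position 3, error magnitude e = 8, c = [8, 6, 0, 3, 10].

Step 1: column multipliers v_i = (∏_{j≠i}(α_i − α_j))^{−1} mod 13.
  i = 1 (α = 6): (6−7)(6−10)(6−2)(6−5) = (−1)·(−4)·4·1 = 16 ≡ 3, so v_1 = 3^{−1} = 9 (mod 13).
  i = 2 (α = 7): (7−6)(7−10)(7−2)(7−5) = 1·(−3)·5·2 = −30 ≡ 9, so v_2 = 9^{−1} = 3 (mod 13).
  i = 3 (α = 10): (10−6)(10−7)(10−2)(10−5) = 4·3·8·5 = 480 ≡ 12, so v_3 = 12^{−1} = 12 (mod 13).
  i = 4 (α = 2): (2−6)(2−7)(2−10)(2−5) = (−4)·(−5)·(−8)·(−3) = 480 ≡ 12, so v_4 = 12^{−1} = 12 (mod 13).
  i = 5 (α = 5): (5−6)(5−7)(5−10)(5−2) = (−1)·(−2)·(−5)·3 = −30 ≡ 9, so v_5 = 9^{−1} = 3 (mod 13).
  v = [9, 3, 12, 12, 3].
Step 2: syndromes of r = [8, 6, 8, 3, 10] (all sums mod 13).
  S_0 = Σ v_i r_i = 9·8 + 3·6 + 12·8 + 12·3 + 3·10 = 252 ≡ 5.
  S_1 = Σ v_i α_i r_i = 9·6·8 + 3·7·6 + 12·10·8 + 12·2·3 + 3·5·10 = 1740 ≡ 11.
  α_i^2 mod 13 = [10, 10, 9, 4, 12].
  S_2 = Σ v_i α_i^2 r_i = 9·10·8 + 3·10·6 + 12·9·8 + 12·4·3 + 3·12·10 = 2268 ≡ 6.
  S = (5, 11, 6) ≠ 0, so r is not a codeword (an error is present).
Step 3: locate the error. For a single error e at position i, S_ℓ = v_i·e·α_i^ℓ, so α_err = S_1/S_0.
  S_0^{−1} = 5^{−1} = 8 (mod 13), so α_err = 11·8 = 88 ≡ 10 = α_3. Error position i = 3.
  Consistency check: S_2/S_1 = 6·6 = 36 ≡ 10 = α_err ✓ (single-error assumption holds).
Step 4: error magnitude e = S_0/v_3 = S_0·∏_{j≠3}(α_3 − α_j) = 5·12 = 60 ≡ 8 (mod 13).
Step 5: correct position 3: c_3 = r_3 − e = 8 − 8 ≡ 0 (mod 13). Hence c = [8, 6, 0, 3, 10].
  Check: interpolating c through the α_i gives m(x) = 7 + 11·x (degree < 2) with m(α_i) = c_i for every i, so c is indeed a codeword.


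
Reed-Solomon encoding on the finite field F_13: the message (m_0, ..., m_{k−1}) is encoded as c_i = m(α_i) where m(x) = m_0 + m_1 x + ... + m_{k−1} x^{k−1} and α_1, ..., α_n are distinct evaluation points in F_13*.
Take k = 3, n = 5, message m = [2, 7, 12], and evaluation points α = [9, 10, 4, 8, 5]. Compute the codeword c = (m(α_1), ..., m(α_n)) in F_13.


c = [10, 11, 1, 7, 12]

Message polynomial: m(x) = 2 + 7·x + 12·x^2 (mod 13).
For each evaluation point α_i, compute m(α_i) mod 13:
  α_1 = 9: Horner steps 12 → 11 → 10, so m(9) = 10.
  α_2 = 10: Horner steps 12 → 10 → 11, so m(10) = 11.
  α_3 = 4: Horner steps 12 → 3 → 1, so m(4) = 1.
  α_4 = 8: Horner steps 12 → 12 → 7, so m(8) = 7.
  α_5 = 5: Horner steps 12 → 2 → 12, so m(5) = 12.
Codeword c = [10, 11, 1, 7, 12] ∈ F_13^5.


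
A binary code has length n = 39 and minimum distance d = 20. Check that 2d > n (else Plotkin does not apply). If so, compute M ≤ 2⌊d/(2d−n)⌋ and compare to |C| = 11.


Plotkin bound M ≤ 40; given |C| = 11 ≤ bound (satisfied).

Check applicability: 2d = 40, n = 39.
2d − n = 1 > 0, so Plotkin applies.
Compute d/(2d−n) = 20/1 ≈ 20.0000.
⌊d/(2d−n)⌋ = 20.
Plotkin bound: M ≤ 2·20 = 40.
Given |C| = 11, check: satisfied.
This |C| is below the Plotkin bound.


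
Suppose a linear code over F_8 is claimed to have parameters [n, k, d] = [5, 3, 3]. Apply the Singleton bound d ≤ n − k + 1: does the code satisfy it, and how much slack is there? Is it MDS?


Singleton RHS = n − k + 1 = 3, slack = 0, bound satisfied, MDS.

Singleton bound: d ≤ n − k + 1.
Here n = 5, k = 3, so n − k + 1 = 3.
Given d = 3, check d ≤ 3: YES.
Slack = (n − k + 1) − d = 0.
The code is MDS (slack = 0).
Description: the claimed parameters are [5, 3, 3]_8; such a code would be MDS (meets Singleton bound).


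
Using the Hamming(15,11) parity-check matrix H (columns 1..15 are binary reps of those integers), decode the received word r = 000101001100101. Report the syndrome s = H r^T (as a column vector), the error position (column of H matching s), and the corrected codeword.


s = (0, 0, 1, 1)^T, error position = 3, corrected codeword c = 001101001100101

Compute s = H r^T mod 2 one row at a time:
  s_1 = 0 + 1 + 1 + 0 + 0 + 1 + 0 + 1 = 4 ≡ 0 (mod 2).
  s_2 = 1 + 0 + 1 + 0 + 0 + 1 + 0 + 1 = 4 ≡ 0 (mod 2).
  s_3 = 0 + 0 + 1 + 0 + 1 + 0 + 0 + 1 = 3 ≡ 1 (mod 2).
  s_4 = 0 + 0 + 0 + 0 + 1 + 0 + 1 + 1 = 3 ≡ 1 (mod 2).
s = (0, 0, 1, 1)^T — this equals column 3 of H (binary 0011), so error is at position 3.
Correct: flip bit 3 of r = 000101001100101 to get c = 001101001100101.


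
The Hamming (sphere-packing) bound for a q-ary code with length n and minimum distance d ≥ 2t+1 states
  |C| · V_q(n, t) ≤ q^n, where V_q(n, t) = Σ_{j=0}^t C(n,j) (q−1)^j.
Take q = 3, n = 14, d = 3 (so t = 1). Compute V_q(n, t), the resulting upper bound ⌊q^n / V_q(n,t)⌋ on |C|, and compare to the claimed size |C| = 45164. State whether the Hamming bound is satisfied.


V_q(n, t) = 29, q^n = 4782969, Hamming bound = 164929, |C| = 45164 ≤ bound (satisfied).

Step 1: Compute V_q(n, t) = Σ_{j=0}^1 C(n, j) (q−1)^j.
  j = 0: C(14,0)·(2)^0 = 1·1 = 1.
  j = 1: C(14,1)·(2)^1 = 14·2 = 28.
  V_q(n, t) = 1 + 28 = 29.
Step 2: q^n = 3^14 = 4782969.
Step 3: Hamming bound ⌊q^n / V_q(n,t)⌋ = ⌊4782969/29⌋ = 164929.
Step 4: Compare |C| = 45164 to 164929: satisfied.
The claimed |C| lies below the Hamming bound.


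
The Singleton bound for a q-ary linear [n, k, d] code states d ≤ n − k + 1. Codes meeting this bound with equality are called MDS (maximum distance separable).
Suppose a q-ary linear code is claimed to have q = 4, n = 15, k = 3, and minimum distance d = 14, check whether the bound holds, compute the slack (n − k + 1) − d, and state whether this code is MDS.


Singleton RHS = n − k + 1 = 13, slack = -1, bound violated (no such code; not MDS).

Singleton bound: d ≤ n − k + 1.
Here n = 15, k = 3, so n − k + 1 = 13.
Given d = 14, check d ≤ 13: NO.
Slack = (n − k + 1) − d = -1.
The slack is negative: d = 14 exceeds n − k + 1 = 13 by 1, so the Singleton bound is violated and no linear [15, 3, 14]_4 code can exist. In particular it is not MDS (MDS requires d = n − k + 1 exactly).
Description: the claimed parameters are [15, 3, 14]_4; such a code would be impossible (violates the Singleton bound).


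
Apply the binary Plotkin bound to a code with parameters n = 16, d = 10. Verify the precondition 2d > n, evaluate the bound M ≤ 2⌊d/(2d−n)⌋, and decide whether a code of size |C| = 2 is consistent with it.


Plotkin bound M ≤ 4; given |C| = 2 ≤ bound (satisfied).

Check applicability: 2d = 20, n = 16.
2d − n = 4 > 0, so Plotkin applies.
Compute d/(2d−n) = 10/4 ≈ 2.5000.
⌊d/(2d−n)⌋ = 2.
Plotkin bound: M ≤ 2·2 = 4.
Given |C| = 2, check: satisfied.
This |C| is below the Plotkin bound.


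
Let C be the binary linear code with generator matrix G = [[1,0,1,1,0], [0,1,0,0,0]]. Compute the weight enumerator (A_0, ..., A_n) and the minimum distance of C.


Weight distribution: A_0 = 1, A_1 = 1, A_3 = 1, A_4 = 1. Minimum distance d = 1.

Enumerate all 2^2 = 4 messages m ∈ F_2^2.
For each, compute codeword c = mG in F_2^5, then tally its weight.
  m = 00 → c = 00000, weight = 0.
  m = 10 → c = 10110, weight = 3.
  m = 01 → c = 01000, weight = 1.
  m = 11 → c = 11110, weight = 4.
Tally weights:
  weight 0: 1 codewords.
  weight 1: 1 codewords.
  weight 3: 1 codewords.
  weight 4: 1 codewords.
Minimum distance d = smallest w > 0 with A_w > 0 = 1.
Sanity: Σ A_w = 4 = 2^2 = 4 ✓.


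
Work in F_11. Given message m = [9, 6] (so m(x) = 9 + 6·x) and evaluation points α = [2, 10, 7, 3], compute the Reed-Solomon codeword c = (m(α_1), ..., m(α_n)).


c = [10, 3, 7, 5]

Message polynomial: m(x) = 9 + 6·x (mod 11).
For each evaluation point α_i, compute m(α_i) mod 11:
  α_1 = 2: Horner steps 6 → 10, so m(2) = 10.
  α_2 = 10: Horner steps 6 → 3, so m(10) = 3.
  α_3 = 7: Horner steps 6 → 7, so m(7) = 7.
  α_4 = 3: Horner steps 6 → 5, so m(3) = 5.
Codeword c = [10, 3, 7, 5] ∈ F_11^4.


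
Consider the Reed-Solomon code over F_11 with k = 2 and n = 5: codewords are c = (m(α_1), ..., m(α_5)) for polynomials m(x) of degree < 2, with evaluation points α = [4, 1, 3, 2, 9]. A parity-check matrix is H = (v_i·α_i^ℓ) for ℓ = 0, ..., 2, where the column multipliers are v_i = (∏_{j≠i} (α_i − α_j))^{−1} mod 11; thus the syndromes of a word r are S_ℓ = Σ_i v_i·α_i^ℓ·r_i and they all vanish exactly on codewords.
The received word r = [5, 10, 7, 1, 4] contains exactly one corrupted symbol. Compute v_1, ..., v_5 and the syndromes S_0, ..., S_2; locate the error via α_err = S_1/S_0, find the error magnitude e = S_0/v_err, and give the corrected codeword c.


S = (4, 1, 3), error at position 3, error magnitude e = 4, c = [5, 10, 3, 1, 4].

Step 1: column multipliers v_i = (∏_{j≠i}(α_i − α_j))^{−1} mod 11.
  i = 1 (α = 4): (4−1)(4−3)(4−2)(4−9) = 3·1·2·(−5) = −30 ≡ 3, so v_1 = 3^{−1} = 4 (mod 11).
  i = 2 (α = 1): (1−4)(1−3)(1−2)(1−9) = (−3)·(−2)·(−1)·(−8) = 48 ≡ 4, so v_2 = 4^{−1} = 3 (mod 11).
  i = 3 (α = 3): (3−4)(3−1)(3−2)(3−9) = (−1)·2·1·(−6) = 12 ≡ 1, so v_3 = 1^{−1} = 1 (mod 11).
  i = 4 (α = 2): (2−4)(2−1)(2−3)(2−9) = (−2)·1·(−1)·(−7) = −14 ≡ 8, so v_4 = 8^{−1} = 7 (mod 11).
  i = 5 (α = 9): (9−4)(9−1)(9−3)(9−2) = 5·8·6·7 = 1680 ≡ 8, so v_5 = 8^{−1} = 7 (mod 11).
  v = [4, 3, 1, 7, 7].
Step 2: syndromes of r = [5, 10, 7, 1, 4] (all sums mod 11).
  S_0 = Σ v_i r_i = 4·5 + 3·10 + 1·7 + 7·1 + 7·4 = 92 ≡ 4.
  S_1 = Σ v_i α_i r_i = 4·4·5 + 3·1·10 + 1·3·7 + 7·2·1 + 7·9·4 = 397 ≡ 1.
  α_i^2 mod 11 = [5, 1, 9, 4, 4].
  S_2 = Σ v_i α_i^2 r_i = 4·5·5 + 3·1·10 + 1·9·7 + 7·4·1 + 7·4·4 = 333 ≡ 3.
  S = (4, 1, 3) ≠ 0, so r is not a codeword (an error is present).
Step 3: locate the error. For a single error e at position i, S_ℓ = v_i·e·α_i^ℓ, so α_err = S_1/S_0.
  S_0^{−1} = 4^{−1} = 3 (mod 11), so α_err = 1·3 = 3 ≡ 3 = α_3. Error position i = 3.
  Consistency check: S_2/S_1 = 3·1 = 3 ≡ 3 = α_err ✓ (single-error assumption holds).
Step 4: error magnitude e = S_0/v_3 = S_0·∏_{j≠3}(α_3 − α_j) = 4·1 = 4 ≡ 4 (mod 11).
Step 5: correct position 3: c_3 = r_3 − e = 7 − 4 ≡ 3 (mod 11). Hence c = [5, 10, 3, 1, 4].
  Check: interpolating c through the α_i gives m(x) = 8 + 2·x (degree < 2) with m(α_i) = c_i for every i, so c is indeed a codeword.


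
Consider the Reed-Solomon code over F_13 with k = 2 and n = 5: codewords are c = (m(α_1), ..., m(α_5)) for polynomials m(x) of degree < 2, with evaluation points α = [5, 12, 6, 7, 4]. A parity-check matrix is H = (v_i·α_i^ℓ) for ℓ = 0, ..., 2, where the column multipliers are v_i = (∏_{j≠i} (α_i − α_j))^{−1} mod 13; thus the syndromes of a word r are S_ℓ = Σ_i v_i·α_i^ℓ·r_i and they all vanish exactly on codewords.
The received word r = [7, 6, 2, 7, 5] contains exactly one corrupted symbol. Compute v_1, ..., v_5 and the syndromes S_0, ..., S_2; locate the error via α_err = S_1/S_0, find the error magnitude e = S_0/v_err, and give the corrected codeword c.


S = (3, 2, 10), error at position 1, error magnitude e = 10, c = [10, 6, 2, 7, 5].

Step 1: column multipliers v_i = (∏_{j≠i}(α_i − α_j))^{−1} mod 13.
  i = 1 (α = 5): (5−12)(5−6)(5−7)(5−4) = (−7)·(−1)·(−2)·1 = −14 ≡ 12, so v_1 = 12^{−1} = 12 (mod 13).
  i = 2 (α = 12): (12−5)(12−6)(12−7)(12−4) = 7·6·5·8 = 1680 ≡ 3, so v_2 = 3^{−1} = 9 (mod 13).
  i = 3 (α = 6): (6−5)(6−12)(6−7)(6−4) = 1·(−6)·(−1)·2 = 12 ≡ 12, so v_3 = 12^{−1} = 12 (mod 13).
  i = 4 (α = 7): (7−5)(7−12)(7−6)(7−4) = 2·(−5)·1·3 = −30 ≡ 9, so v_4 = 9^{−1} = 3 (mod 13).
  i = 5 (α = 4): (4−5)(4−12)(4−6)(4−7) = (−1)·(−8)·(−2)·(−3) = 48 ≡ 9, so v_5 = 9^{−1} = 3 (mod 13).
  v = [12, 9, 12, 3, 3].
Step 2: syndromes of r = [7, 6, 2, 7, 5] (all sums mod 13).
  S_0 = Σ v_i r_i = 12·7 + 9·6 + 12·2 + 3·7 + 3·5 = 198 ≡ 3.
  S_1 = Σ v_i α_i r_i = 12·5·7 + 9·12·6 + 12·6·2 + 3·7·7 + 3·4·5 = 1419 ≡ 2.
  α_i^2 mod 13 = [12, 1, 10, 10, 3].
  S_2 = Σ v_i α_i^2 r_i = 12·12·7 + 9·1·6 + 12·10·2 + 3·10·7 + 3·3·5 = 1557 ≡ 10.
  S = (3, 2, 10) ≠ 0, so r is not a codeword (an error is present).
Step 3: locate the error. For a single error e at position i, S_ℓ = v_i·e·α_i^ℓ, so α_err = S_1/S_0.
  S_0^{−1} = 3^{−1} = 9 (mod 13), so α_err = 2·9 = 18 ≡ 5 = α_1. Error position i = 1.
  Consistency check: S_2/S_1 = 10·7 = 70 ≡ 5 = α_err ✓ (single-error assumption holds).
Step 4: error magnitude e = S_0/v_1 = S_0·∏_{j≠1}(α_1 − α_j) = 3·12 = 36 ≡ 10 (mod 13).
Step 5: correct position 1: c_1 = r_1 − e = 7 − 10 ≡ 10 (mod 13). Hence c = [10, 6, 2, 7, 5].
  Check: interpolating c through the α_i gives m(x) = 11 + 5·x (degree < 2) with m(α_i) = c_i for every i, so c is indeed a codeword.


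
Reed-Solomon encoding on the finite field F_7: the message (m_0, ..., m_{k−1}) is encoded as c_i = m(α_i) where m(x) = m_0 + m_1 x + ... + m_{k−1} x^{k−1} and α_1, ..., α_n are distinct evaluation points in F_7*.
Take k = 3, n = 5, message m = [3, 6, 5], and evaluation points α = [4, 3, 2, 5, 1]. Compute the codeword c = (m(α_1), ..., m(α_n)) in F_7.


c = [2, 3, 0, 4, 0]

Message polynomial: m(x) = 3 + 6·x + 5·x^2 (mod 7).
For each evaluation point α_i, compute m(α_i) mod 7:
  α_1 = 4: Horner steps 5 → 5 → 2, so m(4) = 2.
  α_2 = 3: Horner steps 5 → 0 → 3, so m(3) = 3.
  α_3 = 2: Horner steps 5 → 2 → 0, so m(2) = 0.
  α_4 = 5: Horner steps 5 → 3 → 4, so m(5) = 4.
  α_5 = 1: Horner steps 5 → 4 → 0, so m(1) = 0.
Codeword c = [2, 3, 0, 4, 0] ∈ F_7^5.


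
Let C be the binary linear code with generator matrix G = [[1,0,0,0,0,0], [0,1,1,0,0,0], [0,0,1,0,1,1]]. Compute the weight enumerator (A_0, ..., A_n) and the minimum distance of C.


Weight distribution: A_0 = 1, A_1 = 1, A_2 = 1, A_3 = 3, A_4 = 2. Minimum distance d = 1.

Enumerate all 2^3 = 8 messages m ∈ F_2^3.
For each, compute codeword c = mG in F_2^6, then tally its weight.
  m = 000 → c = 000000, weight = 0.
  m = 100 → c = 100000, weight = 1.
  m = 010 → c = 011000, weight = 2.
  m = 110 → c = 111000, weight = 3.
  m = 001 → c = 001011, weight = 3.
  m = 101 → c = 101011, weight = 4.
  m = 011 → c = 010011, weight = 3.
  m = 111 → c = 110011, weight = 4.
Tally weights:
  weight 0: 1 codewords.
  weight 1: 1 codewords.
  weight 2: 1 codewords.
  weight 3: 3 codewords.
  weight 4: 2 codewords.
Minimum distance d = smallest w > 0 with A_w > 0 = 1.
Sanity: Σ A_w = 8 = 2^3 = 8 ✓.


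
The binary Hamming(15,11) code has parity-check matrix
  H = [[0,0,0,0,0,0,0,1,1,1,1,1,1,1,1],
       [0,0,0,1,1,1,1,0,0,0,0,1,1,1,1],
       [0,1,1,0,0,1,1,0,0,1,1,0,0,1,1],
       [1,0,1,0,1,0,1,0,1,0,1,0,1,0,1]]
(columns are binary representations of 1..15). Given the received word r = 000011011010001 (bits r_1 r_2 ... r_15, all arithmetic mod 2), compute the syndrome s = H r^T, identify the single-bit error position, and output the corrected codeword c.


s = (0, 1, 1, 0)^T, error position = 6, corrected codeword c = 000010011010001

Compute s = H r^T mod 2 one row at a time:
  s_1 = 1 + 1 + 0 + 1 + 0 + 0 + 0 + 1 = 4 ≡ 0 (mod 2).
  s_2 = 0 + 1 + 1 + 0 + 0 + 0 + 0 + 1 = 3 ≡ 1 (mod 2).
  s_3 = 0 + 0 + 1 + 0 + 0 + 1 + 0 + 1 = 3 ≡ 1 (mod 2).
  s_4 = 0 + 0 + 1 + 0 + 1 + 1 + 0 + 1 = 4 ≡ 0 (mod 2).
s = (0, 1, 1, 0)^T — this equals column 6 of H (binary 0110), so error is at position 6.
Correct: flip bit 6 of r = 000011011010001 to get c = 000010011010001.


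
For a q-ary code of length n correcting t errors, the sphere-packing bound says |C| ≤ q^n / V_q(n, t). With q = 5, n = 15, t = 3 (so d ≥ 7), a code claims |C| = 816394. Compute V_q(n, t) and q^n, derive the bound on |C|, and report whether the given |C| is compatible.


V_q(n, t) = 30861, q^n = 30517578125, Hamming bound = 988871, |C| = 816394 ≤ bound (satisfied).

Step 1: Compute V_q(n, t) = Σ_{j=0}^3 C(n, j) (q−1)^j.
  j = 0: C(15,0)·(4)^0 = 1·1 = 1.
  j = 1: C(15,1)·(4)^1 = 15·4 = 60.
  j = 2: C(15,2)·(4)^2 = 105·16 = 1680.
  j = 3: C(15,3)·(4)^3 = 455·64 = 29120.
  V_q(n, t) = 1 + 60 + 1680 + 29120 = 30861.
Step 2: q^n = 5^15 = 30517578125.
Step 3: Hamming bound ⌊q^n / V_q(n,t)⌋ = ⌊30517578125/30861⌋ = 988871.
Step 4: Compare |C| = 816394 to 988871: satisfied.
The claimed |C| lies below the Hamming bound.


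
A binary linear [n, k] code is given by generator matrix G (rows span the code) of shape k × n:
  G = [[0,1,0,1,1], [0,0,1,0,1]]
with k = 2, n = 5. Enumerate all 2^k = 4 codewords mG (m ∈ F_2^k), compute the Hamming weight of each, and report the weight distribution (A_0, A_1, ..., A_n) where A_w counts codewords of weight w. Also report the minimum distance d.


Weight distribution: A_0 = 1, A_2 = 1, A_3 = 2. Minimum distance d = 2.

Enumerate all 2^2 = 4 messages m ∈ F_2^2.
For each, compute codeword c = mG in F_2^5, then tally its weight.
  m = 00 → c = 00000, weight = 0.
  m = 10 → c = 01011, weight = 3.
  m = 01 → c = 00101, weight = 2.
  m = 11 → c = 01110, weight = 3.
Tally weights:
  weight 0: 1 codewords.
  weight 2: 1 codewords.
  weight 3: 2 codewords.
Minimum distance d = smallest w > 0 with A_w > 0 = 2.
Sanity: Σ A_w = 4 = 2^2 = 4 ✓.


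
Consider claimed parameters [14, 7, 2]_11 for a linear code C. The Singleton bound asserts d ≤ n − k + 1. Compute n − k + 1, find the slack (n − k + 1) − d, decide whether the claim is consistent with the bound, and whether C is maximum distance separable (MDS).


Singleton RHS = n − k + 1 = 8, slack = 6, bound satisfied, not MDS.

Singleton bound: d ≤ n − k + 1.
Here n = 14, k = 7, so n − k + 1 = 8.
Given d = 2, check d ≤ 8: YES.
Slack = (n − k + 1) − d = 6.
The code is NOT MDS (slack = 6 > 0).
Description: the claimed parameters are [14, 7, 2]_11; such a code would be non-MDS.


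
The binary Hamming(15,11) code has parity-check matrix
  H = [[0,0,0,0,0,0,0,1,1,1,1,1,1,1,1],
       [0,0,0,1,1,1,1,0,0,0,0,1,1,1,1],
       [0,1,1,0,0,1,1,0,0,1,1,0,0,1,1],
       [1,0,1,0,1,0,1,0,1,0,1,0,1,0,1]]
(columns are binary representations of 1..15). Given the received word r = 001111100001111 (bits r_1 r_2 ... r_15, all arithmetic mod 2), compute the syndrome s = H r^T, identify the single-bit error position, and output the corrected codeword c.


s = (0, 0, 1, 1)^T, error position = 3, corrected codeword c = 000111100001111

Compute s = H r^T mod 2 one row at a time:
  s_1 = 0 + 0 + 0 + 0 + 1 + 1 + 1 + 1 = 4 ≡ 0 (mod 2).
  s_2 = 1 + 1 + 1 + 1 + 1 + 1 + 1 + 1 = 8 ≡ 0 (mod 2).
  s_3 = 0 + 1 + 1 + 1 + 0 + 0 + 1 + 1 = 5 ≡ 1 (mod 2).
  s_4 = 0 + 1 + 1 + 1 + 0 + 0 + 1 + 1 = 5 ≡ 1 (mod 2).
s = (0, 0, 1, 1)^T — this equals column 3 of H (binary 0011), so error is at position 3.
Correct: flip bit 3 of r = 001111100001111 to get c = 000111100001111.


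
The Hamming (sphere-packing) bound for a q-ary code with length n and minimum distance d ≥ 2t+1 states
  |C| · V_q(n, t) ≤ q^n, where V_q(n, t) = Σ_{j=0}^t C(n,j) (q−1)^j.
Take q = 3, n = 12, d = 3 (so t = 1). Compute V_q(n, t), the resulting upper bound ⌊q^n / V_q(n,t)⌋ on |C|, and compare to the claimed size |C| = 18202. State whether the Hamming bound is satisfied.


V_q(n, t) = 25, q^n = 531441, Hamming bound = 21257, |C| = 18202 ≤ bound (satisfied).

Step 1: Compute V_q(n, t) = Σ_{j=0}^1 C(n, j) (q−1)^j.
  j = 0: C(12,0)·(2)^0 = 1·1 = 1.
  j = 1: C(12,1)·(2)^1 = 12·2 = 24.
  V_q(n, t) = 1 + 24 = 25.
Step 2: q^n = 3^12 = 531441.
Step 3: Hamming bound ⌊q^n / V_q(n,t)⌋ = ⌊531441/25⌋ = 21257.
Step 4: Compare |C| = 18202 to 21257: satisfied.
The claimed |C| lies below the Hamming bound.


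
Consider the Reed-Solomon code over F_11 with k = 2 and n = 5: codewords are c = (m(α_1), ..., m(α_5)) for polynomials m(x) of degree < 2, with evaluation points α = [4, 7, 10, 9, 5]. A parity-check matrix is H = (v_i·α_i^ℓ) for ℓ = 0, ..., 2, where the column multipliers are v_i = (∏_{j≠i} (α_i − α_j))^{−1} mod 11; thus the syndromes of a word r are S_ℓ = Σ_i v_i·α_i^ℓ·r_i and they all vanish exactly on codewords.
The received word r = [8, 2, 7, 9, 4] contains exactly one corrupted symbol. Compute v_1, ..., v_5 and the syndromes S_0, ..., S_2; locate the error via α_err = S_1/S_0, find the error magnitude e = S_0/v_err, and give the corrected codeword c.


S = (5, 3, 4), error at position 5, error magnitude e = 9, c = [8, 2, 7, 9, 6].

Step 1: column multipliers v_i = (∏_{j≠i}(α_i − α_j))^{−1} mod 11.
  i = 1 (α = 4): (4−7)(4−10)(4−9)(4−5) = (−3)·(−6)·(−5)·(−1) = 90 ≡ 2, so v_1 = 2^{−1} = 6 (mod 11).
  i = 2 (α = 7): (7−4)(7−10)(7−9)(7−5) = 3·(−3)·(−2)·2 = 36 ≡ 3, so v_2 = 3^{−1} = 4 (mod 11).
  i = 3 (α = 10): (10−4)(10−7)(10−9)(10−5) = 6·3·1·5 = 90 ≡ 2, so v_3 = 2^{−1} = 6 (mod 11).
  i = 4 (α = 9): (9−4)(9−7)(9−10)(9−5) = 5·2·(−1)·4 = −40 ≡ 4, so v_4 = 4^{−1} = 3 (mod 11).
  i = 5 (α = 5): (5−4)(5−7)(5−10)(5−9) = 1·(−2)·(−5)·(−4) = −40 ≡ 4, so v_5 = 4^{−1} = 3 (mod 11).
  v = [6, 4, 6, 3, 3].
Step 2: syndromes of r = [8, 2, 7, 9, 4] (all sums mod 11).
  S_0 = Σ v_i r_i = 6·8 + 4·2 + 6·7 + 3·9 + 3·4 = 137 ≡ 5.
  S_1 = Σ v_i α_i r_i = 6·4·8 + 4·7·2 + 6·10·7 + 3·9·9 + 3·5·4 = 971 ≡ 3.
  α_i^2 mod 11 = [5, 5, 1, 4, 3].
  S_2 = Σ v_i α_i^2 r_i = 6·5·8 + 4·5·2 + 6·1·7 + 3·4·9 + 3·3·4 = 466 ≡ 4.
  S = (5, 3, 4) ≠ 0, so r is not a codeword (an error is present).
Step 3: locate the error. For a single error e at position i, S_ℓ = v_i·e·α_i^ℓ, so α_err = S_1/S_0.
  S_0^{−1} = 5^{−1} = 9 (mod 11), so α_err = 3·9 = 27 ≡ 5 = α_5. Error position i = 5.
  Consistency check: S_2/S_1 = 4·4 = 16 ≡ 5 = α_err ✓ (single-error assumption holds).
Step 4: error magnitude e = S_0/v_5 = S_0·∏_{j≠5}(α_5 − α_j) = 5·4 = 20 ≡ 9 (mod 11).
Step 5: correct position 5: c_5 = r_5 − e = 4 − 9 ≡ 6 (mod 11). Hence c = [8, 2, 7, 9, 6].
  Check: interpolating c through the α_i gives m(x) = 5 + 9·x (degree < 2) with m(α_i) = c_i for every i, so c is indeed a codeword.


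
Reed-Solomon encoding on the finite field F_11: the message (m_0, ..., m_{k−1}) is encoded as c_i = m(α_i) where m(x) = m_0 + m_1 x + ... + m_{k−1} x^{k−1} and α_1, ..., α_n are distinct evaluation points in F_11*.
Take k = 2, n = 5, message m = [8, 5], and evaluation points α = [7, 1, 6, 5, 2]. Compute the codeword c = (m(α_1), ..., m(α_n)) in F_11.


c = [10, 2, 5, 0, 7]

Message polynomial: m(x) = 8 + 5·x (mod 11).
For each evaluation point α_i, compute m(α_i) mod 11:
  α_1 = 7: Horner steps 5 → 10, so m(7) = 10.
  α_2 = 1: Horner steps 5 → 2, so m(1) = 2.
  α_3 = 6: Horner steps 5 → 5, so m(6) = 5.
  α_4 = 5: Horner steps 5 → 0, so m(5) = 0.
  α_5 = 2: Horner steps 5 → 7, so m(2) = 7.
Codeword c = [10, 2, 5, 0, 7] ∈ F_11^5.


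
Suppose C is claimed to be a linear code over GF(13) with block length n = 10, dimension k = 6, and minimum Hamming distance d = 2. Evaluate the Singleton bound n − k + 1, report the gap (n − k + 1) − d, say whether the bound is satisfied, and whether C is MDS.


Singleton RHS = n − k + 1 = 5, slack = 3, bound satisfied, not MDS.

Singleton bound: d ≤ n − k + 1.
Here n = 10, k = 6, so n − k + 1 = 5.
Given d = 2, check d ≤ 5: YES.
Slack = (n − k + 1) − d = 3.
The code is NOT MDS (slack = 3 > 0).
Description: the claimed parameters are [10, 6, 2]_13; such a code would be non-MDS.


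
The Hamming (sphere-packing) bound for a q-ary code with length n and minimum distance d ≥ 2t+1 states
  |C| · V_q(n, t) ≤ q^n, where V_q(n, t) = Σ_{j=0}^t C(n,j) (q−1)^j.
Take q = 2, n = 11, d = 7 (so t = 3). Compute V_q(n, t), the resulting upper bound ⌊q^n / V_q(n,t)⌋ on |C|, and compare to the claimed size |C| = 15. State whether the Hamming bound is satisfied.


V_q(n, t) = 232, q^n = 2048, Hamming bound = 8, |C| = 15 > bound (violated).

Step 1: Compute V_q(n, t) = Σ_{j=0}^3 C(n, j) (q−1)^j.
  j = 0: C(11,0)·(1)^0 = 1·1 = 1.
  j = 1: C(11,1)·(1)^1 = 11·1 = 11.
  j = 2: C(11,2)·(1)^2 = 55·1 = 55.
  j = 3: C(11,3)·(1)^3 = 165·1 = 165.
  V_q(n, t) = 1 + 11 + 55 + 165 = 232.
Step 2: q^n = 2^11 = 2048.
Step 3: Hamming bound ⌊q^n / V_q(n,t)⌋ = ⌊2048/232⌋ = 8.
Step 4: Compare |C| = 15 to 8: violated.
The claimed |C| lies above the Hamming bound, so no 2-ary code of length 11 with d ≥ 7 can have 15 codewords.


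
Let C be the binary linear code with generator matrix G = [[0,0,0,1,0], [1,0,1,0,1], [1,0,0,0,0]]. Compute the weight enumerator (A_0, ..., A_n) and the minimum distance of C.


Weight distribution: A_0 = 1, A_1 = 2, A_2 = 2, A_3 = 2, A_4 = 1. Minimum distance d = 1.

Enumerate all 2^3 = 8 messages m ∈ F_2^3.
For each, compute codeword c = mG in F_2^5, then tally its weight.
  m = 000 → c = 00000, weight = 0.
  m = 100 → c = 00010, weight = 1.
  m = 010 → c = 10101, weight = 3.
  m = 110 → c = 10111, weight = 4.
  m = 001 → c = 10000, weight = 1.
  m = 101 → c = 10010, weight = 2.
  m = 011 → c = 00101, weight = 2.
  m = 111 → c = 00111, weight = 3.
Tally weights:
  weight 0: 1 codewords.
  weight 1: 2 codewords.
  weight 2: 2 codewords.
  weight 3: 2 codewords.
  weight 4: 1 codewords.
Minimum distance d = smallest w > 0 with A_w > 0 = 1.
Sanity: Σ A_w = 8 = 2^3 = 8 ✓.


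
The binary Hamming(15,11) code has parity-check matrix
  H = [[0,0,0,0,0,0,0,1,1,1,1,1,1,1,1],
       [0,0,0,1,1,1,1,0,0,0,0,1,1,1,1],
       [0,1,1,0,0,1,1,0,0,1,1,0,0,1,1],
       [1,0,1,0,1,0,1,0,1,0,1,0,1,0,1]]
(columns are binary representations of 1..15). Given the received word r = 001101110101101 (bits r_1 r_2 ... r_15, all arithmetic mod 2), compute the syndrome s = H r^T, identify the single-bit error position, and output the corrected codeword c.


s = (1, 0, 1, 0)^T, error position = 10, corrected codeword c = 001101110001101

Compute s = H r^T mod 2 one row at a time:
  s_1 = 1 + 0 + 1 + 0 + 1 + 1 + 0 + 1 = 5 ≡ 1 (mod 2).
  s_2 = 1 + 0 + 1 + 1 + 1 + 1 + 0 + 1 = 6 ≡ 0 (mod 2).
  s_3 = 0 + 1 + 1 + 1 + 1 + 0 + 0 + 1 = 5 ≡ 1 (mod 2).
  s_4 = 0 + 1 + 0 + 1 + 0 + 0 + 1 + 1 = 4 ≡ 0 (mod 2).
s = (1, 0, 1, 0)^T — this equals column 10 of H (binary 1010), so error is at position 10.
Correct: flip bit 10 of r = 001101110101101 to get c = 001101110001101.


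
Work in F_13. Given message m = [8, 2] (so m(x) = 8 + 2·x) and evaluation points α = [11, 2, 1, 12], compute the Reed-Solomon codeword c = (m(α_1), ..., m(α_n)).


c = [4, 12, 10, 6]

Message polynomial: m(x) = 8 + 2·x (mod 13).
For each evaluation point α_i, compute m(α_i) mod 13:
  α_1 = 11: Horner steps 2 → 4, so m(11) = 4.
  α_2 = 2: Horner steps 2 → 12, so m(2) = 12.
  α_3 = 1: Horner steps 2 → 10, so m(1) = 10.
  α_4 = 12: Horner steps 2 → 6, so m(12) = 6.
Codeword c = [4, 12, 10, 6] ∈ F_13^4.


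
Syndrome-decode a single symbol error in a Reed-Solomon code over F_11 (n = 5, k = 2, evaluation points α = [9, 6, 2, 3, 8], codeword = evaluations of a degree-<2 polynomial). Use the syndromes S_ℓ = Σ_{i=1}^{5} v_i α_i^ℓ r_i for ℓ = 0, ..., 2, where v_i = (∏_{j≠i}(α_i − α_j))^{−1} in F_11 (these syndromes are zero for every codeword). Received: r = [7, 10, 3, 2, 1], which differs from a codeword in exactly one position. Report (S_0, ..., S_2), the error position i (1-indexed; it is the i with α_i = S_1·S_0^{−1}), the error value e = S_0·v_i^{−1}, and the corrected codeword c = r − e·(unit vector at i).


S = (8, 9, 6), error at position 5, error magnitude e = 4, c = [7, 10, 3, 2, 8].

Step 1: column multipliers v_i = (∏_{j≠i}(α_i − α_j))^{−1} mod 11.
  i = 1 (α = 9): (9−6)(9−2)(9−3)(9−8) = 3·7·6·1 = 126 ≡ 5, so v_1 = 5^{−1} = 9 (mod 11).
  i = 2 (α = 6): (6−9)(6−2)(6−3)(6−8) = (−3)·4·3·(−2) = 72 ≡ 6, so v_2 = 6^{−1} = 2 (mod 11).
  i = 3 (α = 2): (2−9)(2−6)(2−3)(2−8) = (−7)·(−4)·(−1)·(−6) = 168 ≡ 3, so v_3 = 3^{−1} = 4 (mod 11).
  i = 4 (α = 3): (3−9)(3−6)(3−2)(3−8) = (−6)·(−3)·1·(−5) = −90 ≡ 9, so v_4 = 9^{−1} = 5 (mod 11).
  i = 5 (α = 8): (8−9)(8−6)(8−2)(8−3) = (−1)·2·6·5 = −60 ≡ 6, so v_5 = 6^{−1} = 2 (mod 11).
  v = [9, 2, 4, 5, 2].
Step 2: syndromes of r = [7, 10, 3, 2, 1] (all sums mod 11).
  S_0 = Σ v_i r_i = 9·7 + 2·10 + 4·3 + 5·2 + 2·1 = 107 ≡ 8.
  S_1 = Σ v_i α_i r_i = 9·9·7 + 2·6·10 + 4·2·3 + 5·3·2 + 2·8·1 = 757 ≡ 9.
  α_i^2 mod 11 = [4, 3, 4, 9, 9].
  S_2 = Σ v_i α_i^2 r_i = 9·4·7 + 2·3·10 + 4·4·3 + 5·9·2 + 2·9·1 = 468 ≡ 6.
  S = (8, 9, 6) ≠ 0, so r is not a codeword (an error is present).
Step 3: locate the error. For a single error e at position i, S_ℓ = v_i·e·α_i^ℓ, so α_err = S_1/S_0.
  S_0^{−1} = 8^{−1} = 7 (mod 11), so α_err = 9·7 = 63 ≡ 8 = α_5. Error position i = 5.
  Consistency check: S_2/S_1 = 6·5 = 30 ≡ 8 = α_err ✓ (single-error assumption holds).
Step 4: error magnitude e = S_0/v_5 = S_0·∏_{j≠5}(α_5 − α_j) = 8·6 = 48 ≡ 4 (mod 11).
Step 5: correct position 5: c_5 = r_5 − e = 1 − 4 ≡ 8 (mod 11). Hence c = [7, 10, 3, 2, 8].
  Check: interpolating c through the α_i gives m(x) = 5 + 10·x (degree < 2) with m(α_i) = c_i for every i, so c is indeed a codeword.


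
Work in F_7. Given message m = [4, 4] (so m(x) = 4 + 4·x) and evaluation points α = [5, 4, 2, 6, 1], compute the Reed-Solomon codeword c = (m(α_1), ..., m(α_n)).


c = [3, 6, 5, 0, 1]

Message polynomial: m(x) = 4 + 4·x (mod 7).
For each evaluation point α_i, compute m(α_i) mod 7:
  α_1 = 5: Horner steps 4 → 3, so m(5) = 3.
  α_2 = 4: Horner steps 4 → 6, so m(4) = 6.
  α_3 = 2: Horner steps 4 → 5, so m(2) = 5.
  α_4 = 6: Horner steps 4 → 0, so m(6) = 0.
  α_5 = 1: Horner steps 4 → 1, so m(1) = 1.
Codeword c = [3, 6, 5, 0, 1] ∈ F_7^5.


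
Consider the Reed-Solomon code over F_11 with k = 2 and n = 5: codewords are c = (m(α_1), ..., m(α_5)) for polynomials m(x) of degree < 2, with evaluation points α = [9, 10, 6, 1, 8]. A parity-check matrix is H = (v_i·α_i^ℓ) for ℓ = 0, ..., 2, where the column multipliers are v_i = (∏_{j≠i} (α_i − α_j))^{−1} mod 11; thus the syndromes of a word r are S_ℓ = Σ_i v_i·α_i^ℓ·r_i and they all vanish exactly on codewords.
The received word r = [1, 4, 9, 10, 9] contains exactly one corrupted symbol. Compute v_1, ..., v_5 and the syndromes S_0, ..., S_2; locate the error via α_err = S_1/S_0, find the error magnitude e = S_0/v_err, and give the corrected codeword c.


S = (6, 3, 7), error at position 3, error magnitude e = 6, c = [1, 4, 3, 10, 9].

Step 1: column multipliers v_i = (∏_{j≠i}(α_i − α_j))^{−1} mod 11.
  i = 1 (α = 9): (9−10)(9−6)(9−1)(9−8) = (−1)·3·8·1 = −24 ≡ 9, so v_1 = 9^{−1} = 5 (mod 11).
  i = 2 (α = 10): (10−9)(10−6)(10−1)(10−8) = 1·4·9·2 = 72 ≡ 6, so v_2 = 6^{−1} = 2 (mod 11).
  i = 3 (α = 6): (6−9)(6−10)(6−1)(6−8) = (−3)·(−4)·5·(−2) = −120 ≡ 1, so v_3 = 1^{−1} = 1 (mod 11).
  i = 4 (α = 1): (1−9)(1−10)(1−6)(1−8) = (−8)·(−9)·(−5)·(−7) = 2520 ≡ 1, so v_4 = 1^{−1} = 1 (mod 11).
  i = 5 (α = 8): (8−9)(8−10)(8−6)(8−1) = (−1)·(−2)·2·7 = 28 ≡ 6, so v_5 = 6^{−1} = 2 (mod 11).
  v = [5, 2, 1, 1, 2].
Step 2: syndromes of r = [1, 4, 9, 10, 9] (all sums mod 11).
  S_0 = Σ v_i r_i = 5·1 + 2·4 + 1·9 + 1·10 + 2·9 = 50 ≡ 6.
  S_1 = Σ v_i α_i r_i = 5·9·1 + 2·10·4 + 1·6·9 + 1·1·10 + 2·8·9 = 333 ≡ 3.
  α_i^2 mod 11 = [4, 1, 3, 1, 9].
  S_2 = Σ v_i α_i^2 r_i = 5·4·1 + 2·1·4 + 1·3·9 + 1·1·10 + 2·9·9 = 227 ≡ 7.
  S = (6, 3, 7) ≠ 0, so r is not a codeword (an error is present).
Step 3: locate the error. For a single error e at position i, S_ℓ = v_i·e·α_i^ℓ, so α_err = S_1/S_0.
  S_0^{−1} = 6^{−1} = 2 (mod 11), so α_err = 3·2 = 6 ≡ 6 = α_3. Error position i = 3.
  Consistency check: S_2/S_1 = 7·4 = 28 ≡ 6 = α_err ✓ (single-error assumption holds).
Step 4: error magnitude e = S_0/v_3 = S_0·∏_{j≠3}(α_3 − α_j) = 6·1 = 6 ≡ 6 (mod 11).
Step 5: correct position 3: c_3 = r_3 − e = 9 − 6 ≡ 3 (mod 11). Hence c = [1, 4, 3, 10, 9].
  Check: interpolating c through the α_i gives m(x) = 7 + 3·x (degree < 2) with m(α_i) = c_i for every i, so c is indeed a codeword.


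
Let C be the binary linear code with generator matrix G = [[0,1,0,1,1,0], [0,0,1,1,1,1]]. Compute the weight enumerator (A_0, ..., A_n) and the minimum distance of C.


Weight distribution: A_0 = 1, A_3 = 2, A_4 = 1. Minimum distance d = 3.

Enumerate all 2^2 = 4 messages m ∈ F_2^2.
For each, compute codeword c = mG in F_2^6, then tally its weight.
  m = 00 → c = 000000, weight = 0.
  m = 10 → c = 010110, weight = 3.
  m = 01 → c = 001111, weight = 4.
  m = 11 → c = 011001, weight = 3.
Tally weights:
  weight 0: 1 codewords.
  weight 3: 2 codewords.
  weight 4: 1 codewords.
Minimum distance d = smallest w > 0 with A_w > 0 = 3.
Sanity: Σ A_w = 4 = 2^2 = 4 ✓.


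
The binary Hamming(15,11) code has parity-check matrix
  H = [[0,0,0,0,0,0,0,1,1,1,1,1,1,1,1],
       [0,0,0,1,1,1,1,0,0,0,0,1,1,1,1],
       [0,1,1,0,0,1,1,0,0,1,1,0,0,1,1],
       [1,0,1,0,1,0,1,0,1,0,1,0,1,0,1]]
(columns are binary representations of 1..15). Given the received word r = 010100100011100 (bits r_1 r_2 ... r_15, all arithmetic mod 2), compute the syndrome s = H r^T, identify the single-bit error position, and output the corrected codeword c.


s = (1, 0, 1, 1)^T, error position = 11, corrected codeword c = 010100100001100

Compute s = H r^T mod 2 one row at a time:
  s_1 = 0 + 0 + 0 + 1 + 1 + 1 + 0 + 0 = 3 ≡ 1 (mod 2).
  s_2 = 1 + 0 + 0 + 1 + 1 + 1 + 0 + 0 = 4 ≡ 0 (mod 2).
  s_3 = 1 + 0 + 0 + 1 + 0 + 1 + 0 + 0 = 3 ≡ 1 (mod 2).
  s_4 = 0 + 0 + 0 + 1 + 0 + 1 + 1 + 0 = 3 ≡ 1 (mod 2).
s = (1, 0, 1, 1)^T — this equals column 11 of H (binary 1011), so error is at position 11.
Correct: flip bit 11 of r = 010100100011100 to get c = 010100100001100.
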